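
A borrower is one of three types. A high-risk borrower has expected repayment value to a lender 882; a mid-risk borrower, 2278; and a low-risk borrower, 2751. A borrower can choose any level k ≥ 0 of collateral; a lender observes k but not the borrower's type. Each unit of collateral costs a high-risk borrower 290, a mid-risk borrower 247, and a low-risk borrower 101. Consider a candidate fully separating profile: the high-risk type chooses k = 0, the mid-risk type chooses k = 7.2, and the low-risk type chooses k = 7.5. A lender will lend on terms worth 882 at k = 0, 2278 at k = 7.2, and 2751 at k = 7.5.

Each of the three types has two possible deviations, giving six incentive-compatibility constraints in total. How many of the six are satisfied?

4

Mid-risk (own payoff 2278 − 247×7.2 = 499.6): to k=0 gives 882 → profitable ✗; to k=7.5 gives 2751 − 247×7.5 = 898.5 → profitable ✗.
High-risk (own payoff 882): to k=7.2 gives 2278 − 290×7.2 = 190 → no gain ✓; to k=7.5 gives 2751 − 290×7.5 = 576 → no gain ✓.
Low-risk (own payoff 2751 − 101×7.5 = 1993.5): to k=0 gives 882 → no gain ✓; to k=7.2 gives 2278 − 101×7.2 = 1550.8 → no gain ✓.
4 of the 6 constraints hold; not an equilibrium.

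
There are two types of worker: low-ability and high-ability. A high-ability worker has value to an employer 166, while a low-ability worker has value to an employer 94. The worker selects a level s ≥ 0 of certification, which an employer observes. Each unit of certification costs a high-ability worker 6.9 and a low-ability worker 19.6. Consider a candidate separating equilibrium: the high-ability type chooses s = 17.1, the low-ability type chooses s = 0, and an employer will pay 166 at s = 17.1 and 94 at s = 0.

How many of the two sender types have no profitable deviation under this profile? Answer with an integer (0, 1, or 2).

Low-ability type: stay at 0 → 94; mimic → 166 − 19.6 × 17.1 = -169.16. IC holds (94 ≥ -169.16).
High-ability type: signal → 166 − 6.9 × 17.1 = 48.01; deviate to 0 → 94. IC fails (48.01 < 94).
1 of 2 constraints hold, so this profile is not an equilibrium.

1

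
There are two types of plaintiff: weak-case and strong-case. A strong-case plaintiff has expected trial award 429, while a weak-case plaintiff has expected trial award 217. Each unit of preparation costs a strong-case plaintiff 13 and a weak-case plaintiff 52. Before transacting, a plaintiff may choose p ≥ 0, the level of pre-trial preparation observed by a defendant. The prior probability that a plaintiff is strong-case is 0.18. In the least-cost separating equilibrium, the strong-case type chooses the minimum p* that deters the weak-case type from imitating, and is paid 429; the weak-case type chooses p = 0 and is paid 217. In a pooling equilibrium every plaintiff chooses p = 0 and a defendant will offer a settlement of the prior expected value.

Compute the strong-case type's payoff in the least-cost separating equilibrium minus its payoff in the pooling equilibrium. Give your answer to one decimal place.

120.8

Least-cost separating signal: p* solves 217 = 429 − 52·p*, so p* = (429 − 217)/52 ≈ 4.0769.
Strong-case type's separating payoff: 429 − 13 × p* = 429 − 13 × (429 − 217)/52 = 429 − 2756/52 = 376.
Pooling payoff: 0.18 × 429 + 0.82 × 217 = 255.16.
Difference: 376 − 255.16 = 120.84, i.e. 120.8 to one decimal place.
The strong-case type prefers to separate.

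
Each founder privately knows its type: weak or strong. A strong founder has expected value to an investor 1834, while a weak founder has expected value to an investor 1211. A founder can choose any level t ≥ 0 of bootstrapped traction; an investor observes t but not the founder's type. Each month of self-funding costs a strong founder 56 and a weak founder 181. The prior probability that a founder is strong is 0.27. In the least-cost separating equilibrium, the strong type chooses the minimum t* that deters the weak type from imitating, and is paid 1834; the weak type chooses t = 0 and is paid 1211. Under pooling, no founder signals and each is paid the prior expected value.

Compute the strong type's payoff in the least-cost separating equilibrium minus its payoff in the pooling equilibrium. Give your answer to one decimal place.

262.0

Least-cost separating signal: t* solves 1211 = 1834 − 181·t*, so t* = (1834 − 1211)/181 ≈ 3.4420.
Strong type's separating payoff: 1834 − 56 × t* = 1834 − 56 × (1834 − 1211)/181 = 1834 − 34888/181 ≈ 1641.249.
Pooling payoff: 0.27 × 1834 + 0.73 × 1211 = 1379.21.
Difference: 1641.249 − 1379.21 = 262.039, i.e. 262.0 to one decimal place.
The strong type prefers to separate.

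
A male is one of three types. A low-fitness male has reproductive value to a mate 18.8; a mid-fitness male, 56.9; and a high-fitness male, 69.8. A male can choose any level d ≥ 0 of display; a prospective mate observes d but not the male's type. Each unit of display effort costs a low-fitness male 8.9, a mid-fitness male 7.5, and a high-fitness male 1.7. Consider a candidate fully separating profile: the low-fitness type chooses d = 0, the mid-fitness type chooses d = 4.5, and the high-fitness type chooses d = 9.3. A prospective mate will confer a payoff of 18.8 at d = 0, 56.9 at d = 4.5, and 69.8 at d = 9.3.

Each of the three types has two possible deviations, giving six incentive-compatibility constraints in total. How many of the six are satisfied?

High-fitness (own payoff 69.8 − 1.7×9.3 = 53.99): to d=0 gives 18.8 → no gain ✓; to d=4.5 gives 56.9 − 1.7×4.5 = 49.25 → no gain ✓.
Low-fitness (own payoff 18.8): to d=4.5 gives 56.9 − 8.9×4.5 = 16.85 → no gain ✓; to d=9.3 gives 69.8 − 8.9×9.3 = -12.97 → no gain ✓.
Mid-fitness (own payoff 56.9 − 7.5×4.5 = 23.15): to d=0 gives 18.8 → no gain ✓; to d=9.3 gives 69.8 − 7.5×9.3 = 0.05 → no gain ✓.
6 of the 6 constraints hold; this profile is a separating equilibrium.

6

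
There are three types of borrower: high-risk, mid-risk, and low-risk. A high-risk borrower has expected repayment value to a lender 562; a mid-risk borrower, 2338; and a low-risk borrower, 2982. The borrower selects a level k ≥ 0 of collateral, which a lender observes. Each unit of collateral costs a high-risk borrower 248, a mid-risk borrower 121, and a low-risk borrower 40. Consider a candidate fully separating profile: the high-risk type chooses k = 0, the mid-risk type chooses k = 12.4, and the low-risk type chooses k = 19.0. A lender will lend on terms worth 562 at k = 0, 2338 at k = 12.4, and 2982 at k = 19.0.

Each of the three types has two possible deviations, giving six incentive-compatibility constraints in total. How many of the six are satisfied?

High-risk (own payoff 562): to k=12.4 gives 2338 − 248×12.4 = -737.2 → no gain ✓; to k=19.0 gives 2982 − 248×19.0 = -1730 → no gain ✓.
Mid-risk (own payoff 2338 − 121×12.4 = 837.6): to k=0 gives 562 → no gain ✓; to k=19.0 gives 2982 − 121×19.0 = 683 → no gain ✓.
Low-risk (own payoff 2982 − 40×19.0 = 2222): to k=0 gives 562 → no gain ✓; to k=12.4 gives 2338 − 40×12.4 = 1842 → no gain ✓.
6 of the 6 constraints hold; this profile is a separating equilibrium.

6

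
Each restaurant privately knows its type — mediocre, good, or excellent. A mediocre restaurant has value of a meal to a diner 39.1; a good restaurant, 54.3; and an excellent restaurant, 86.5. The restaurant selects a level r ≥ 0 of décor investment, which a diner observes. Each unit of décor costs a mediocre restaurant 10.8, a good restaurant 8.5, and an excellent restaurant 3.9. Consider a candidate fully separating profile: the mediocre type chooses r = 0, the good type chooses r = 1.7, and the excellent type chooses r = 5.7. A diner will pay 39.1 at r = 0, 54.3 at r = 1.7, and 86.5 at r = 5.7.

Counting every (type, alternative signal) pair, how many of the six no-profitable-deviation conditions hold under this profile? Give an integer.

6

Mediocre (own payoff 39.1): to r=1.7 gives 54.3 − 10.8×1.7 = 35.94 → no gain ✓; to r=5.7 gives 86.5 − 10.8×5.7 = 24.94 → no gain ✓.
Excellent (own payoff 86.5 − 3.9×5.7 = 64.27): to r=0 gives 39.1 → no gain ✓; to r=1.7 gives 54.3 − 3.9×1.7 = 47.67 → no gain ✓.
Good (own payoff 54.3 − 8.5×1.7 = 39.85): to r=0 gives 39.1 → no gain ✓; to r=5.7 gives 86.5 − 8.5×5.7 = 38.05 → no gain ✓.
6 of the 6 constraints hold; this profile is a separating equilibrium.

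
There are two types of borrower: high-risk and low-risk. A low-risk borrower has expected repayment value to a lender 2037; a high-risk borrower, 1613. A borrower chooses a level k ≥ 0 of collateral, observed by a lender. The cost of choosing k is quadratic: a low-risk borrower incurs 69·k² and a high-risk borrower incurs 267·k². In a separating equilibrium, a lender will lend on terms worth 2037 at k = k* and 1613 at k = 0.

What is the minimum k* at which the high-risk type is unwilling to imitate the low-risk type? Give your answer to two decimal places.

The high-risk type at k = 0 receives 1613; imitating at k* yields 2037 − 267·k*².
Indifference: 1613 = 2037 − 267·k*², so k*² = (2037 − 1613) / 267 ≈ 1.5880.
k* = √1.5880 ≈ 1.26.

1.26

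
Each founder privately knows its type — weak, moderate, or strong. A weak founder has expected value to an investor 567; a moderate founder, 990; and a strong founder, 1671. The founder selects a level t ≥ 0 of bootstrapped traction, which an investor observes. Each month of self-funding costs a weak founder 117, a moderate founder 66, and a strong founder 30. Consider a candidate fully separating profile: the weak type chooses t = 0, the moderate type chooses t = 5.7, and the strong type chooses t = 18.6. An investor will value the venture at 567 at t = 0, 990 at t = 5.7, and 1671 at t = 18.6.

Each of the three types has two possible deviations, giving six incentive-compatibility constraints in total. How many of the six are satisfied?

6

Moderate (own payoff 990 − 66×5.7 = 613.8): to t=0 gives 567 → no gain ✓; to t=18.6 gives 1671 − 66×18.6 = 443.4 → no gain ✓.
Weak (own payoff 567): to t=5.7 gives 990 − 117×5.7 = 323.1 → no gain ✓; to t=18.6 gives 1671 − 117×18.6 = -505.2 → no gain ✓.
Strong (own payoff 1671 − 30×18.6 = 1113): to t=0 gives 567 → no gain ✓; to t=5.7 gives 990 − 30×5.7 = 819 → no gain ✓.
6 of the 6 constraints hold; this profile is a separating equilibrium.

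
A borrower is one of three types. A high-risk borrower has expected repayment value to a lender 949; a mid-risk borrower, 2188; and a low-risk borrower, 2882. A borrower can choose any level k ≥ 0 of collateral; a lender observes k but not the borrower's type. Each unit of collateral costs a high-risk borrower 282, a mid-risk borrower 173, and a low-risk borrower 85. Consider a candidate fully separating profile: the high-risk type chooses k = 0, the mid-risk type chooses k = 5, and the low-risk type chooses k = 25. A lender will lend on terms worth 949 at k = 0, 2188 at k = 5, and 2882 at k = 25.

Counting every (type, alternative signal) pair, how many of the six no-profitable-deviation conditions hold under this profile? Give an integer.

High-risk (own payoff 949): to k=5 gives 2188 − 282×5 = 778 → no gain ✓; to k=25 gives 2882 − 282×25 = -4168 → no gain ✓.
Mid-risk (own payoff 2188 − 173×5 = 1323): to k=0 gives 949 → no gain ✓; to k=25 gives 2882 − 173×25 = -1443 → no gain ✓.
Low-risk (own payoff 2882 − 85×25 = 757): to k=0 gives 949 → profitable ✗; to k=5 gives 2188 − 85×5 = 1763 → profitable ✗.
4 of the 6 constraints hold; not an equilibrium.

4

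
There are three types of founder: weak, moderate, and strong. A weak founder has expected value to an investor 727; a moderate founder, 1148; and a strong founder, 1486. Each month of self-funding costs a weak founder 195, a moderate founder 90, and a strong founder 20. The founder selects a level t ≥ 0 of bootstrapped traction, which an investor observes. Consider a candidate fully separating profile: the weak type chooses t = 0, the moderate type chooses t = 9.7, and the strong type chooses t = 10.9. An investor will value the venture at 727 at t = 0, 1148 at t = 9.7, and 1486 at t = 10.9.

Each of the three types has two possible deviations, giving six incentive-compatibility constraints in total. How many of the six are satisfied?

4

Strong (own payoff 1486 − 20×10.9 = 1268): to t=0 gives 727 → no gain ✓; to t=9.7 gives 1148 − 20×9.7 = 954 → no gain ✓.
Weak (own payoff 727): to t=9.7 gives 1148 − 195×9.7 = -743.5 → no gain ✓; to t=10.9 gives 1486 − 195×10.9 = -639.5 → no gain ✓.
Moderate (own payoff 1148 − 90×9.7 = 275): to t=0 gives 727 → profitable ✗; to t=10.9 gives 1486 − 90×10.9 = 505 → profitable ✗.
4 of the 6 constraints hold; not an equilibrium.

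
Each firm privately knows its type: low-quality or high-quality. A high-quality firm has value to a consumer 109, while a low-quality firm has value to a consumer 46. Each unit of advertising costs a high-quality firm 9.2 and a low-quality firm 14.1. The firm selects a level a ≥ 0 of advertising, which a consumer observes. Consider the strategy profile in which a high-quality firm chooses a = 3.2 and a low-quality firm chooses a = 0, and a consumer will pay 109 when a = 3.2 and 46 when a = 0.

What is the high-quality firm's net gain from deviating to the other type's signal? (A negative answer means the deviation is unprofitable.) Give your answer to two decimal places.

Playing a = 3.2 the high-quality firm receives 109 − 9.2 × 3.2 = 79.56.
Deviating to a = 0 yields 46 instead.
Gain from deviating: 46 − 79.56 = -33.56.
The gain is negative, so the high-quality type's incentive-compatibility constraint is satisfied.

-33.56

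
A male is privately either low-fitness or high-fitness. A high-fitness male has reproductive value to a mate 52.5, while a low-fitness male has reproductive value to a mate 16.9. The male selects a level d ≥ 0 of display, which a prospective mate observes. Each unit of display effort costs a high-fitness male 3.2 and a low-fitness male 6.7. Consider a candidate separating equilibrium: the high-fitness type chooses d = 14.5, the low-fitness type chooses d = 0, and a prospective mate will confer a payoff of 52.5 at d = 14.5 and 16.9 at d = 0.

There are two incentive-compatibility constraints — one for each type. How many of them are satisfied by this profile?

1

Low-fitness type: stay at 0 → 16.9; mimic → 52.5 − 6.7 × 14.5 = -44.65. IC holds (16.9 ≥ -44.65).
High-fitness type: signal → 52.5 − 3.2 × 14.5 = 6.1; deviate to 0 → 16.9. IC fails (6.1 < 16.9).
1 of 2 constraints hold, so this profile is not an equilibrium.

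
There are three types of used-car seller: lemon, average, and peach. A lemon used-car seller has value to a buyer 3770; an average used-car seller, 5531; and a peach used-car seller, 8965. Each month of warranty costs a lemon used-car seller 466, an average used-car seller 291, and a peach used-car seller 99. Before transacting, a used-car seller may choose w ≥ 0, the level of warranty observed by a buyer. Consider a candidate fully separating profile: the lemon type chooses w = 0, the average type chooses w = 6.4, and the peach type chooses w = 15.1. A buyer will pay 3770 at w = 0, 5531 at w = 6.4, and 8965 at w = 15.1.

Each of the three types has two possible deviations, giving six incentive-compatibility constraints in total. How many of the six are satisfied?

Average (own payoff 5531 − 291×6.4 = 3668.6): to w=0 gives 3770 → profitable ✗; to w=15.1 gives 8965 − 291×15.1 = 4570.9 → profitable ✗.
Lemon (own payoff 3770): to w=6.4 gives 5531 − 466×6.4 = 2548.6 → no gain ✓; to w=15.1 gives 8965 − 466×15.1 = 1928.4 → no gain ✓.
Peach (own payoff 8965 − 99×15.1 = 7470.1): to w=0 gives 3770 → no gain ✓; to w=6.4 gives 5531 − 99×6.4 = 4897.4 → no gain ✓.
4 of the 6 constraints hold; not an equilibrium.

4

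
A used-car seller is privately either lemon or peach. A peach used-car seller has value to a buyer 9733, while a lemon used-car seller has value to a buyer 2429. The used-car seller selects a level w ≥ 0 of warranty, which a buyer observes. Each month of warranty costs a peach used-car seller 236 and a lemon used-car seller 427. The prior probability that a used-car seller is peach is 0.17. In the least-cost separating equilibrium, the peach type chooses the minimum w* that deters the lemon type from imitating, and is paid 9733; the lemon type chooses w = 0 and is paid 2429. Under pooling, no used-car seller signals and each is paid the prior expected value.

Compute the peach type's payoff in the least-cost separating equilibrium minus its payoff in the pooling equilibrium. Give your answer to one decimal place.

Least-cost separating signal: w* solves 2429 = 9733 − 427·w*, so w* = (9733 − 2429)/427 ≈ 17.1054.
Peach type's separating payoff: 9733 − 236 × w* = 9733 − 236 × (9733 − 2429)/427 = 9733 − 1723744/427 ≈ 5696.129.
Pooling payoff: 0.17 × 9733 + 0.83 × 2429 = 3670.68.
Difference: 5696.129 − 3670.68 = 2025.449, i.e. 2025.4 to one decimal place.
The peach type prefers to separate.

2025.4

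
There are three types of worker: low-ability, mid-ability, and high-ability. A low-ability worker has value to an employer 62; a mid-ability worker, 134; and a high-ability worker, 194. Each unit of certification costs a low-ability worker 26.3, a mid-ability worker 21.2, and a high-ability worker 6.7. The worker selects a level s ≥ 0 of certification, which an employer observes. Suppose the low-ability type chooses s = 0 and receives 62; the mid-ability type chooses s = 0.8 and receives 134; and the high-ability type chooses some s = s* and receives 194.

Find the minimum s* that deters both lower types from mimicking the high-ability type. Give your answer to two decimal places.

Low-ability type (on-path payoff 62) won't mimic when 62 ≥ 194 − 26.3·s*, i.e. s* ≥ 5.02.
Mid-ability type (on-path payoff 134 − 21.2×0.8 = 117.04) won't mimic when 117.04 ≥ 194 − 21.2·s*, i.e. s* ≥ 3.63.
Both must hold, so s* = max(5.02, 3.63) = 5.02. The low-ability type's constraint binds.

5.02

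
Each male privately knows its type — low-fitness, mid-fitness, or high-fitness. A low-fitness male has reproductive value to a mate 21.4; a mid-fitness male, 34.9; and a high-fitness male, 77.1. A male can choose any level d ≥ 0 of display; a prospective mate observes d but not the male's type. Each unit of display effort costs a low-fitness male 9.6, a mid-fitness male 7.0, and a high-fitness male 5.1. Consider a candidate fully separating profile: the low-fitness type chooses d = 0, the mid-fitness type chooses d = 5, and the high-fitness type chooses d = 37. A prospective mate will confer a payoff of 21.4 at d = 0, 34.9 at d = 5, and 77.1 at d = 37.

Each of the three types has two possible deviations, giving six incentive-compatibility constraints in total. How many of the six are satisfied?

3

Low-fitness (own payoff 21.4): to d=5 gives 34.9 − 9.6×5 = -13.1 → no gain ✓; to d=37 gives 77.1 − 9.6×37 = -278.1 → no gain ✓.
High-fitness (own payoff 77.1 − 5.1×37 = -111.6): to d=0 gives 21.4 → profitable ✗; to d=5 gives 34.9 − 5.1×5 = 9.4 → profitable ✗.
Mid-fitness (own payoff 34.9 − 7.0×5 = -0.1): to d=0 gives 21.4 → profitable ✗; to d=37 gives 77.1 − 7.0×37 = -181.9 → no gain ✓.
3 of the 6 constraints hold; not an equilibrium.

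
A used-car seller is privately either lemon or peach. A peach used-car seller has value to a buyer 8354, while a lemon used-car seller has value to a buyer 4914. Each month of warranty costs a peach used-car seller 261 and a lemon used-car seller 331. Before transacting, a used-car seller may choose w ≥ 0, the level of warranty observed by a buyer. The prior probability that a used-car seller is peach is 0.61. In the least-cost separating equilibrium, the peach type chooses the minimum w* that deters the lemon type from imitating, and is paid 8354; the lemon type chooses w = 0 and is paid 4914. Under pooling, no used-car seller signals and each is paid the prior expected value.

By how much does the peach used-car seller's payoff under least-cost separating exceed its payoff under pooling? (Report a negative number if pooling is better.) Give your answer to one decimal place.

-1370.9

Least-cost separating signal: w* solves 4914 = 8354 − 331·w*, so w* = (8354 − 4914)/331 ≈ 10.3927.
Peach type's separating payoff: 8354 − 261 × w* = 8354 − 261 × (8354 − 4914)/331 = 8354 − 897840/331 ≈ 5641.492.
Pooling payoff: 0.61 × 8354 + 0.39 × 4914 = 7012.4.
Difference: 5641.492 − 7012.4 = -1370.908, i.e. -1370.9 to one decimal place.
The peach type would prefer the pooling outcome.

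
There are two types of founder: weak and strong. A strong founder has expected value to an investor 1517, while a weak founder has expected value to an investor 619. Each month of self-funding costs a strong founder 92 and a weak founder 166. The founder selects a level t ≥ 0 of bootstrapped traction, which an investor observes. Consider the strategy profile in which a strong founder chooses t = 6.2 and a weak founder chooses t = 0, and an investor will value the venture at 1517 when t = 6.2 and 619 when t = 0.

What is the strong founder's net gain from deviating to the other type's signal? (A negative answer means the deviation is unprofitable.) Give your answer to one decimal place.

-327.6

Playing t = 6.2 the strong founder receives 1517 − 92 × 6.2 = 946.6.
Deviating to t = 0 yields 619 instead.
Gain from deviating: 619 − 946.6 = -327.6.
The gain is negative, so the strong type's incentive-compatibility constraint is satisfied.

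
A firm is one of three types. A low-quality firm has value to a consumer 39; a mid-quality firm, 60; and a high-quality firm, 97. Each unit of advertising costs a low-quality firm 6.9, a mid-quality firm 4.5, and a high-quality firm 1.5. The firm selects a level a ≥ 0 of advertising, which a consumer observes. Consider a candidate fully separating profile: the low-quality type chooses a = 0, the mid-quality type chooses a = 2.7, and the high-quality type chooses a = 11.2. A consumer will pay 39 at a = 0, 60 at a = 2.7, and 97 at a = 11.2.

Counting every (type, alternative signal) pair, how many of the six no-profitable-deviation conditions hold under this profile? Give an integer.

High-quality (own payoff 97 − 1.5×11.2 = 80.2): to a=0 gives 39 → no gain ✓; to a=2.7 gives 60 − 1.5×2.7 = 55.95 → no gain ✓.
Low-quality (own payoff 39): to a=2.7 gives 60 − 6.9×2.7 = 41.37 → profitable ✗; to a=11.2 gives 97 − 6.9×11.2 = 19.72 → no gain ✓.
Mid-quality (own payoff 60 − 4.5×2.7 = 47.85): to a=0 gives 39 → no gain ✓; to a=11.2 gives 97 − 4.5×11.2 = 46.6 → no gain ✓.
5 of the 6 constraints hold; not an equilibrium.

5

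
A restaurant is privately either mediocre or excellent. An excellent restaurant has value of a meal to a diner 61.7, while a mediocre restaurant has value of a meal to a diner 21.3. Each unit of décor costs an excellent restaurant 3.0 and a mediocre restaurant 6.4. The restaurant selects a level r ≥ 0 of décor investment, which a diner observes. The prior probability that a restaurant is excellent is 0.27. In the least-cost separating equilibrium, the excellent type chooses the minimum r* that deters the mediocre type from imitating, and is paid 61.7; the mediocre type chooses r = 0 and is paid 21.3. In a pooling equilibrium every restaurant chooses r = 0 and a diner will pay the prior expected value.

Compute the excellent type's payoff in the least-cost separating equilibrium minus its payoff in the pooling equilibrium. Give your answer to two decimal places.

Least-cost separating signal: r* solves 21.3 = 61.7 − 6.4·r*, so r* = (61.7 − 21.3)/6.4 = 6.3125.
Excellent type's separating payoff: 61.7 − 3.0 × r* = 61.7 − 3.0 × (61.7 − 21.3)/6.4 = 61.7 − 121.2/6.4 = 42.7625.
Pooling payoff: 0.27 × 61.7 + 0.73 × 21.3 = 32.208.
Difference: 42.7625 − 32.208 = 10.5545, i.e. 10.55 to two decimal places.
The excellent type prefers to separate.

10.55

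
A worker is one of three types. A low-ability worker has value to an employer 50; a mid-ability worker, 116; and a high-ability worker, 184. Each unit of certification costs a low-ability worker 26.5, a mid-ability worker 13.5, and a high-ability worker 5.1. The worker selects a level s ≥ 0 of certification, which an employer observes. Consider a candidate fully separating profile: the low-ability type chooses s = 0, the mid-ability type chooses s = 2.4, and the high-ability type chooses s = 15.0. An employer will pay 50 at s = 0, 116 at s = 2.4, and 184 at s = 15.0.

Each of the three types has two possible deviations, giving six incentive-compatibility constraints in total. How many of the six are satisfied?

Low-ability (own payoff 50): to s=2.4 gives 116 − 26.5×2.4 = 52.4 → profitable ✗; to s=15.0 gives 184 − 26.5×15.0 = -213.5 → no gain ✓.
Mid-ability (own payoff 116 − 13.5×2.4 = 83.6): to s=0 gives 50 → no gain ✓; to s=15.0 gives 184 − 13.5×15.0 = -18.5 → no gain ✓.
High-ability (own payoff 184 − 5.1×15.0 = 107.5): to s=0 gives 50 → no gain ✓; to s=2.4 gives 116 − 5.1×2.4 = 103.76 → no gain ✓.
5 of the 6 constraints hold; not an equilibrium.

5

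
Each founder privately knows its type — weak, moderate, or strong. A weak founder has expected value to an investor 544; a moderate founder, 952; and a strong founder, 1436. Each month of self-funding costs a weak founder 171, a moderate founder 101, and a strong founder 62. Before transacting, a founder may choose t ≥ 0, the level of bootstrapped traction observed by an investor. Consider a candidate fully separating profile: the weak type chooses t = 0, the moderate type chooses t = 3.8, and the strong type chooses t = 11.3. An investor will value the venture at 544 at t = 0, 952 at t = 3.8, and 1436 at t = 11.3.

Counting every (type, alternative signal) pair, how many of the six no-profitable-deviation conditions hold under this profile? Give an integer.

6

Moderate (own payoff 952 − 101×3.8 = 568.2): to t=0 gives 544 → no gain ✓; to t=11.3 gives 1436 − 101×11.3 = 294.7 → no gain ✓.
Strong (own payoff 1436 − 62×11.3 = 735.4): to t=0 gives 544 → no gain ✓; to t=3.8 gives 952 − 62×3.8 = 716.4 → no gain ✓.
Weak (own payoff 544): to t=3.8 gives 952 − 171×3.8 = 302.2 → no gain ✓; to t=11.3 gives 1436 − 171×11.3 = -496.3 → no gain ✓.
6 of the 6 constraints hold; this profile is a separating equilibrium.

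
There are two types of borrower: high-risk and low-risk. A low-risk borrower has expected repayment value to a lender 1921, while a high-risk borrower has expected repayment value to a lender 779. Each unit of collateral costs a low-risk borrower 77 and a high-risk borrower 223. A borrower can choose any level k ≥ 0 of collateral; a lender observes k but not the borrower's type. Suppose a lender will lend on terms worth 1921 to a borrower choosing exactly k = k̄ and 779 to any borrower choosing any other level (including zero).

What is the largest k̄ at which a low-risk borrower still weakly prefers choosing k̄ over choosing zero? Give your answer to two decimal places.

Choosing k̄ yields the low-risk type 1921 − 77·k̄; choosing zero yields 779.
The low-risk type is indifferent at 1921 − 77·k̄ = 779, i.e. k̄ = (1921 − 779) / 77 ≈ 14.83.
For any k̄ above 14.83 the low-risk type would rather pool at zero, so separation collapses.

14.83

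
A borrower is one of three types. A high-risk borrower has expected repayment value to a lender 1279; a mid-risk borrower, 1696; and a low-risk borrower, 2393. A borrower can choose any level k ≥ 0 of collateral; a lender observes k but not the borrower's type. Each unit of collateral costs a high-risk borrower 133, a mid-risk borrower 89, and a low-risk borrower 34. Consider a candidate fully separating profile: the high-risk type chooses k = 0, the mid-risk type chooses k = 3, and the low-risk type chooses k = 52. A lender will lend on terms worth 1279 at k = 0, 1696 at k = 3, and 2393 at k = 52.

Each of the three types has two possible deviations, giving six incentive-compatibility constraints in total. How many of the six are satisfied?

High-risk (own payoff 1279): to k=3 gives 1696 − 133×3 = 1297 → profitable ✗; to k=52 gives 2393 − 133×52 = -4523 → no gain ✓.
Mid-risk (own payoff 1696 − 89×3 = 1429): to k=0 gives 1279 → no gain ✓; to k=52 gives 2393 − 89×52 = -2235 → no gain ✓.
Low-risk (own payoff 2393 − 34×52 = 625): to k=0 gives 1279 → profitable ✗; to k=3 gives 1696 − 34×3 = 1594 → profitable ✗.
3 of the 6 constraints hold; not an equilibrium.

3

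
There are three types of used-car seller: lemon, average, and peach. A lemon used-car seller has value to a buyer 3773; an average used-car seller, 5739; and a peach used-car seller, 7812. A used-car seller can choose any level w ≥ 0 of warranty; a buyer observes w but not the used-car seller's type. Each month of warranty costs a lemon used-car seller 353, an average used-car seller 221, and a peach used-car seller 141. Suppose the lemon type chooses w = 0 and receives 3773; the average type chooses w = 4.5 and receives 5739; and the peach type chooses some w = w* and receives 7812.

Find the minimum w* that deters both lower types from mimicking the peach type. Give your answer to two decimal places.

13.88

Average type (on-path payoff 5739 − 221×4.5 = 4744.5) won't mimic when 4744.5 ≥ 7812 − 221·w*, i.e. w* ≥ 13.88.
Lemon type (on-path payoff 3773) won't mimic when 3773 ≥ 7812 − 353·w*, i.e. w* ≥ 11.44.
Both must hold, so w* = max(11.44, 13.88) = 13.88. The average type's constraint binds.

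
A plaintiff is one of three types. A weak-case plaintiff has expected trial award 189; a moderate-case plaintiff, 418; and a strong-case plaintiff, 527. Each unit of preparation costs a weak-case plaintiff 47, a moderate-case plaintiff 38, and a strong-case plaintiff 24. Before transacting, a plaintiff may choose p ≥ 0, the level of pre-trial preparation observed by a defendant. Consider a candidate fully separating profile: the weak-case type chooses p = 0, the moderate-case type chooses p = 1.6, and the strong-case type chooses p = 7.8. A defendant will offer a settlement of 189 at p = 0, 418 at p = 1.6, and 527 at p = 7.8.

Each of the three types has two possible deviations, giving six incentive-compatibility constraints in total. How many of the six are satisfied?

Moderate-case (own payoff 418 − 38×1.6 = 357.2): to p=0 gives 189 → no gain ✓; to p=7.8 gives 527 − 38×7.8 = 230.6 → no gain ✓.
Weak-case (own payoff 189): to p=1.6 gives 418 − 47×1.6 = 342.8 → profitable ✗; to p=7.8 gives 527 − 47×7.8 = 160.4 → no gain ✓.
Strong-case (own payoff 527 − 24×7.8 = 339.8): to p=0 gives 189 → no gain ✓; to p=1.6 gives 418 − 24×1.6 = 379.6 → profitable ✗.
4 of the 6 constraints hold; not an equilibrium.

4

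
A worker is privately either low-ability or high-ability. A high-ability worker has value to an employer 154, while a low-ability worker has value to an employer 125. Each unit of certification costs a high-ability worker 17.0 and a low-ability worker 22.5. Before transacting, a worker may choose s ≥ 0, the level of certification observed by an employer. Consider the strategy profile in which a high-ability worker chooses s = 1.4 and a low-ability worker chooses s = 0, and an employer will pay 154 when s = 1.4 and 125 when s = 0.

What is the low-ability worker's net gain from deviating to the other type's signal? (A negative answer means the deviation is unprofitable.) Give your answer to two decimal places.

Playing s = 0 the low-ability worker receives 125.
Deviating to s = 1.4 brings payment 154 at cost 22.5 × 1.4 = 31.5, netting 122.5.
Gain from deviating: 122.5 − 125 = -2.50.
The gain is negative, so the low-ability type's incentive-compatibility constraint is satisfied.

-2.50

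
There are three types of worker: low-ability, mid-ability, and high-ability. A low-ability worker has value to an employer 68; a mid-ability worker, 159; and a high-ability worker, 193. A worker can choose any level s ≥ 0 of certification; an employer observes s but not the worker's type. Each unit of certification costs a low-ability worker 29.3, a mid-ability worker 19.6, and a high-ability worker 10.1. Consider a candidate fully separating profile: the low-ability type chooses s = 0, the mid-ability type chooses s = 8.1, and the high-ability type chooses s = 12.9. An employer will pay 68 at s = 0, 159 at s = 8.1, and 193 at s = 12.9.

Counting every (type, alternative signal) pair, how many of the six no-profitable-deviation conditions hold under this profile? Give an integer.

3

High-ability (own payoff 193 − 10.1×12.9 = 62.71): to s=0 gives 68 → profitable ✗; to s=8.1 gives 159 − 10.1×8.1 = 77.19 → profitable ✗.
Mid-ability (own payoff 159 − 19.6×8.1 = 0.24): to s=0 gives 68 → profitable ✗; to s=12.9 gives 193 − 19.6×12.9 = -59.84 → no gain ✓.
Low-ability (own payoff 68): to s=8.1 gives 159 − 29.3×8.1 = -78.33 → no gain ✓; to s=12.9 gives 193 − 29.3×12.9 = -184.97 → no gain ✓.
3 of the 6 constraints hold; not an equilibrium.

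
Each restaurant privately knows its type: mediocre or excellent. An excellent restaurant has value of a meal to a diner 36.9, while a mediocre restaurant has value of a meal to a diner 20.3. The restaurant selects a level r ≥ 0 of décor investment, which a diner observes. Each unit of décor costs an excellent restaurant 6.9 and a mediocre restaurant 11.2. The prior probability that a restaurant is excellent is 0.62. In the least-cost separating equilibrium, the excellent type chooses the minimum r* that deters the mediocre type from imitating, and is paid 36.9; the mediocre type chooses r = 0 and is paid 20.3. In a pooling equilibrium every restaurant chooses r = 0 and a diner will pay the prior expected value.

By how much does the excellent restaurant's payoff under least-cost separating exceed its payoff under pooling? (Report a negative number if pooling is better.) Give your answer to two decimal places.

Least-cost separating signal: r* solves 20.3 = 36.9 − 11.2·r*, so r* = (36.9 − 20.3)/11.2 ≈ 1.4821.
Excellent type's separating payoff: 36.9 − 6.9 × r* = 36.9 − 6.9 × (36.9 − 20.3)/11.2 = 36.9 − 114.54/11.2 ≈ 26.6732.
Pooling payoff: 0.62 × 36.9 + 0.38 × 20.3 = 30.592.
Difference: 26.6732 − 30.592 = -3.9188, i.e. -3.92 to two decimal places.
The excellent type would prefer the pooling outcome.

-3.92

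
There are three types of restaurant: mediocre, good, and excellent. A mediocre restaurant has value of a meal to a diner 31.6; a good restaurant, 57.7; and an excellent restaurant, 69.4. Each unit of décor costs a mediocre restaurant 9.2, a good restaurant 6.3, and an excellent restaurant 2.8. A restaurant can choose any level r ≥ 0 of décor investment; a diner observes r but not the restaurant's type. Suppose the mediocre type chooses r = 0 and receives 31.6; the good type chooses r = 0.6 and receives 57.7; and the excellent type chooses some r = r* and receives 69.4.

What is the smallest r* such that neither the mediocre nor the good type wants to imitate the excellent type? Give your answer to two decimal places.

Good type (on-path payoff 57.7 − 6.3×0.6 = 53.92) won't mimic when 53.92 ≥ 69.4 − 6.3·r*, i.e. r* ≥ 2.46.
Mediocre type (on-path payoff 31.6) won't mimic when 31.6 ≥ 69.4 − 9.2·r*, i.e. r* ≥ 4.11.
Both must hold, so r* = max(4.11, 2.46) = 4.11. The mediocre type's constraint binds.

4.11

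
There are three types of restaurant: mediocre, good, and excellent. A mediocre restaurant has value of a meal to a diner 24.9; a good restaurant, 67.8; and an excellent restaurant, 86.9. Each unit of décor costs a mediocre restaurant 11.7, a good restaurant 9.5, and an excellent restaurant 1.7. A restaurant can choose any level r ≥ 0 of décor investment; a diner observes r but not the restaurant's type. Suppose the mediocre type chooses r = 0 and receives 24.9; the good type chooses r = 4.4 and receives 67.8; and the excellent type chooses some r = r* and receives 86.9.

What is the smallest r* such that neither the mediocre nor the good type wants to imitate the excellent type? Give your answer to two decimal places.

6.41

Good type (on-path payoff 67.8 − 9.5×4.4 = 26) won't mimic when 26 ≥ 86.9 − 9.5·r*, i.e. r* ≥ 6.41.
Mediocre type (on-path payoff 24.9) won't mimic when 24.9 ≥ 86.9 − 11.7·r*, i.e. r* ≥ 5.30.
Both must hold, so r* = max(5.30, 6.41) = 6.41. The good type's constraint binds.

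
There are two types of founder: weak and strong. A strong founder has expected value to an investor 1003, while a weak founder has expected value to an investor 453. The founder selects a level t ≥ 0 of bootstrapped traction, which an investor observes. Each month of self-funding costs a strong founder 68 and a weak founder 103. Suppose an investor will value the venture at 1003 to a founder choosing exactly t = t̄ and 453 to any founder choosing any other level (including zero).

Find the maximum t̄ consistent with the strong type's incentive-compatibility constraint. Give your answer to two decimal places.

Choosing t̄ yields the strong type 1003 − 68·t̄; choosing zero yields 453.
The strong type is indifferent at 1003 − 68·t̄ = 453, i.e. t̄ = (1003 − 453) / 68 ≈ 8.09.
For any t̄ above 8.09 the strong type would rather pool at zero, so separation collapses.

8.09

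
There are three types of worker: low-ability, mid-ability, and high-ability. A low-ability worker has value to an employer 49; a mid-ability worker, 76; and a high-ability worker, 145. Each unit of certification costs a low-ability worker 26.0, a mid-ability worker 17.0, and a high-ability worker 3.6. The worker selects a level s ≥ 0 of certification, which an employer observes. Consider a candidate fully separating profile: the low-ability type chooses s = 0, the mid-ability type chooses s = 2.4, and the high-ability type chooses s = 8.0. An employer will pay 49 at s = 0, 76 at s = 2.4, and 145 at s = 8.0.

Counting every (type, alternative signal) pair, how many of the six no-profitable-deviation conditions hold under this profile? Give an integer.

Low-ability (own payoff 49): to s=2.4 gives 76 − 26.0×2.4 = 13.6 → no gain ✓; to s=8.0 gives 145 − 26.0×8.0 = -63 → no gain ✓.
High-ability (own payoff 145 − 3.6×8.0 = 116.2): to s=0 gives 49 → no gain ✓; to s=2.4 gives 76 − 3.6×2.4 = 67.36 → no gain ✓.
Mid-ability (own payoff 76 − 17.0×2.4 = 35.2): to s=0 gives 49 → profitable ✗; to s=8.0 gives 145 − 17.0×8.0 = 9 → no gain ✓.
5 of the 6 constraints hold; not an equilibrium.

5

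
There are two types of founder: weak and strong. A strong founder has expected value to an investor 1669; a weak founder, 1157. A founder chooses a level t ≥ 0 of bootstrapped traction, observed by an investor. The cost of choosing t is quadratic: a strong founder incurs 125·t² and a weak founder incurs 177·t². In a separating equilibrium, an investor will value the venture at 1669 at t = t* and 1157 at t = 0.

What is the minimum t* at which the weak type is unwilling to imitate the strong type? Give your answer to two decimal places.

1.70

The weak type at t = 0 receives 1157; imitating at t* yields 1669 − 177·t*².
Indifference: 1157 = 1669 − 177·t*², so t*² = (1669 − 1157) / 177 ≈ 2.8927.
t* = √2.8927 ≈ 1.70.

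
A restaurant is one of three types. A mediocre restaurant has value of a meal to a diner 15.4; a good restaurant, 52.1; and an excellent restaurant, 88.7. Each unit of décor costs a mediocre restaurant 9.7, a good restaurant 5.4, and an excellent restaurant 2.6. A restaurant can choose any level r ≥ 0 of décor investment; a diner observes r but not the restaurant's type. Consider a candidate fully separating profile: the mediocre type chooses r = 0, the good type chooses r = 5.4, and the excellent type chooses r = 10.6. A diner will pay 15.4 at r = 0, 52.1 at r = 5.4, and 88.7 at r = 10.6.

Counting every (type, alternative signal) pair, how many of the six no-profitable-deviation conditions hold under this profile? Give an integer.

5

Excellent (own payoff 88.7 − 2.6×10.6 = 61.14): to r=0 gives 15.4 → no gain ✓; to r=5.4 gives 52.1 − 2.6×5.4 = 38.06 → no gain ✓.
Mediocre (own payoff 15.4): to r=5.4 gives 52.1 − 9.7×5.4 = -0.28 → no gain ✓; to r=10.6 gives 88.7 − 9.7×10.6 = -14.12 → no gain ✓.
Good (own payoff 52.1 − 5.4×5.4 = 22.94): to r=0 gives 15.4 → no gain ✓; to r=10.6 gives 88.7 − 5.4×10.6 = 31.46 → profitable ✗.
5 of the 6 constraints hold; not an equilibrium.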